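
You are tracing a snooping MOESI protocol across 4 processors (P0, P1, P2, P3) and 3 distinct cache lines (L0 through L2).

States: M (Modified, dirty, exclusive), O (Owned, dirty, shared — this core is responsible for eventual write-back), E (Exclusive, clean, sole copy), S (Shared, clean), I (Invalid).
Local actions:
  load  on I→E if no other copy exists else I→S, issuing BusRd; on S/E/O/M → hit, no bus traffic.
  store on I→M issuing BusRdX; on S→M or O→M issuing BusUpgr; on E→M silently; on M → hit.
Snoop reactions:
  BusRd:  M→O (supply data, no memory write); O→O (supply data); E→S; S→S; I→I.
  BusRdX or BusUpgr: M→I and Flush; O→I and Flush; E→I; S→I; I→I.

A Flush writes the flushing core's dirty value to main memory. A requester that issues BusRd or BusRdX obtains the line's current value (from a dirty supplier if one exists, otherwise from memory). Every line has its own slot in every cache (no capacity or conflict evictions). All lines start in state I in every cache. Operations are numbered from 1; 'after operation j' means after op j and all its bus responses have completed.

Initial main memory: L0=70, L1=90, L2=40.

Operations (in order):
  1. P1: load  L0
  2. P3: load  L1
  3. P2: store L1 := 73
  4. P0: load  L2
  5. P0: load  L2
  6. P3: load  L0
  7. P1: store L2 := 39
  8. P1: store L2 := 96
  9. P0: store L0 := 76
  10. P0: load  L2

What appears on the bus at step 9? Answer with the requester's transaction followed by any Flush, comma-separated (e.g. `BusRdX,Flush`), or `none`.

  op1 P1: load  L0 → I/E/I/I on L0; bus BusRd; mem=70
  op2 P3: load  L1 → I/I/I/E on L1; bus BusRd; mem=90
  op3 P2: store L1 := 73 → I/I/M/I on L1; bus BusRdX; mem=90
  op4 P0: load  L2 → E/I/I/I on L2; bus BusRd; mem=40
  op5 P0: load  L2 → E/I/I/I on L2; bus (none); mem=40
  op6 P3: load  L0 → I/S/I/S on L0; bus BusRd; mem=70
  op7 P1: store L2 := 39 → I/M/I/I on L2; bus BusRdX; mem=40
  op8 P1: store L2 := 96 → I/M/I/I on L2; bus (none); mem=40
  op9 P0: store L0 := 76 → M/I/I/I on L0; bus BusRdX; mem=70
  op10 P0: load  L2 → S/O/I/I on L2; bus BusRd; mem=40

bus = BusRdX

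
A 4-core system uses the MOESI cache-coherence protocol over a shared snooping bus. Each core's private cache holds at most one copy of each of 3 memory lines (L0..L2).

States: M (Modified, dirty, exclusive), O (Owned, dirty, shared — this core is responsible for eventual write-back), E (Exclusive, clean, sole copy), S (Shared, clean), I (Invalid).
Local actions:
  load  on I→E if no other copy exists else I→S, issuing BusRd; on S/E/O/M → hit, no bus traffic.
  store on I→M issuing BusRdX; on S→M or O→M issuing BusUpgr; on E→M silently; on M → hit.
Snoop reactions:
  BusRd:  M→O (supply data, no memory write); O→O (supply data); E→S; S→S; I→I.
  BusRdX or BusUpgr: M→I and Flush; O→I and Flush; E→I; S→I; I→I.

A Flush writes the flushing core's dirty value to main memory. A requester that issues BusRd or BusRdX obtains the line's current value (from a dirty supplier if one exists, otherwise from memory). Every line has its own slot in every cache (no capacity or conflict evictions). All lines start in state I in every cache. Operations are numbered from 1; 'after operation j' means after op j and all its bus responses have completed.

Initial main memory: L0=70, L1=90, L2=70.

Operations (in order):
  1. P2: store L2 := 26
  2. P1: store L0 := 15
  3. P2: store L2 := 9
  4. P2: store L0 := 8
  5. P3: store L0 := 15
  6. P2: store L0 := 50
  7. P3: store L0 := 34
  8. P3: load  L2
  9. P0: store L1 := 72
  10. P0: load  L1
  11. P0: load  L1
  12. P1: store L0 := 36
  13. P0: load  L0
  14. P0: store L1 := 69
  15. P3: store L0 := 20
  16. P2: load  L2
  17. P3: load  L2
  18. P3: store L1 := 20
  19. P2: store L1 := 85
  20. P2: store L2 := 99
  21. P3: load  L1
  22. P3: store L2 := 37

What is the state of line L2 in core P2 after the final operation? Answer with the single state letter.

state = I

1. P2: store L2 := 26  bus=[BusRdX]  L2: P0=I P1=I P2=M P3=I  mem[L2]=70
2. P1: store L0 := 15  bus=[BusRdX]  L0: P0=I P1=M P2=I P3=I  mem[L0]=70
3. P2: store L2 := 9  bus=[-]  L2: P0=I P1=I P2=M P3=I  mem[L2]=70
4. P2: store L0 := 8  bus=[BusRdX,Flush]  L0: P0=I P1=I P2=M P3=I  mem[L0]=15
5. P3: store L0 := 15  bus=[BusRdX,Flush]  L0: P0=I P1=I P2=I P3=M  mem[L0]=8
6. P2: store L0 := 50  bus=[BusRdX,Flush]  L0: P0=I P1=I P2=M P3=I  mem[L0]=15
7. P3: store L0 := 34  bus=[BusRdX,Flush]  L0: P0=I P1=I P2=I P3=M  mem[L0]=50
8. P3: load  L2  bus=[BusRd]  L2: P0=I P1=I P2=O P3=S  mem[L2]=70
9. P0: store L1 := 72  bus=[BusRdX]  L1: P0=M P1=I P2=I P3=I  mem[L1]=90
10. P0: load  L1  bus=[-]  L1: P0=M P1=I P2=I P3=I  mem[L1]=90
11. P0: load  L1  bus=[-]  L1: P0=M P1=I P2=I P3=I  mem[L1]=90
12. P1: store L0 := 36  bus=[BusRdX,Flush]  L0: P0=I P1=M P2=I P3=I  mem[L0]=34
13. P0: load  L0  bus=[BusRd]  L0: P0=S P1=O P2=I P3=I  mem[L0]=34
14. P0: store L1 := 69  bus=[-]  L1: P0=M P1=I P2=I P3=I  mem[L1]=90
15. P3: store L0 := 20  bus=[BusRdX,Flush]  L0: P0=I P1=I P2=I P3=M  mem[L0]=36
16. P2: load  L2  bus=[-]  L2: P0=I P1=I P2=O P3=S  mem[L2]=70
17. P3: load  L2  bus=[-]  L2: P0=I P1=I P2=O P3=S  mem[L2]=70
18. P3: store L1 := 20  bus=[BusRdX,Flush]  L1: P0=I P1=I P2=I P3=M  mem[L1]=69
19. P2: store L1 := 85  bus=[BusRdX,Flush]  L1: P0=I P1=I P2=M P3=I  mem[L1]=20
20. P2: store L2 := 99  bus=[BusUpgr]  L2: P0=I P1=I P2=M P3=I  mem[L2]=70
21. P3: load  L1  bus=[BusRd]  L1: P0=I P1=I P2=O P3=S  mem[L1]=20
22. P3: store L2 := 37  bus=[BusRdX,Flush]  L2: P0=I P1=I P2=I P3=M  mem[L2]=99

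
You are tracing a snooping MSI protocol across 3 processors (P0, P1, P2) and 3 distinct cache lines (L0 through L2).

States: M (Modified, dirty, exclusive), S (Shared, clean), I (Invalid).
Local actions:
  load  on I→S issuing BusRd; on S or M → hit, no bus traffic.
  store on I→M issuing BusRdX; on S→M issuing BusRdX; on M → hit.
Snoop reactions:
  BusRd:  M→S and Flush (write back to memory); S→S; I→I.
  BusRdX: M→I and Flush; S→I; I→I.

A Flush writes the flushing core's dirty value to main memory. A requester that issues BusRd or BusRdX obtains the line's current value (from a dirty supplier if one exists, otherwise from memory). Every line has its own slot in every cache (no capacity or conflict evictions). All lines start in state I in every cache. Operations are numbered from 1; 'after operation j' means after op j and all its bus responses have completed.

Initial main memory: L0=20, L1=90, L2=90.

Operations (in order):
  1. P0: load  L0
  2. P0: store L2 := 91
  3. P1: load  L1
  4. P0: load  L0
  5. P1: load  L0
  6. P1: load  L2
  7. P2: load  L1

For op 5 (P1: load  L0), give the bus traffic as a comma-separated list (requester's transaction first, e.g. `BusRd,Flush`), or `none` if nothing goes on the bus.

bus = BusRd

1. P0: load  L0  bus=[BusRd]  L0: P0=S P1=I P2=I  mem[L0]=20
2. P0: store L2 := 91  bus=[BusRdX]  L2: P0=M P1=I P2=I  mem[L2]=90
3. P1: load  L1  bus=[BusRd]  L1: P0=I P1=S P2=I  mem[L1]=90
4. P0: load  L0  bus=[-]  L0: P0=S P1=I P2=I  mem[L0]=20
5. P1: load  L0  bus=[BusRd]  L0: P0=S P1=S P2=I  mem[L0]=20
6. P1: load  L2  bus=[BusRd,Flush]  L2: P0=S P1=S P2=I  mem[L2]=91
7. P2: load  L1  bus=[BusRd]  L1: P0=I P1=S P2=S  mem[L1]=90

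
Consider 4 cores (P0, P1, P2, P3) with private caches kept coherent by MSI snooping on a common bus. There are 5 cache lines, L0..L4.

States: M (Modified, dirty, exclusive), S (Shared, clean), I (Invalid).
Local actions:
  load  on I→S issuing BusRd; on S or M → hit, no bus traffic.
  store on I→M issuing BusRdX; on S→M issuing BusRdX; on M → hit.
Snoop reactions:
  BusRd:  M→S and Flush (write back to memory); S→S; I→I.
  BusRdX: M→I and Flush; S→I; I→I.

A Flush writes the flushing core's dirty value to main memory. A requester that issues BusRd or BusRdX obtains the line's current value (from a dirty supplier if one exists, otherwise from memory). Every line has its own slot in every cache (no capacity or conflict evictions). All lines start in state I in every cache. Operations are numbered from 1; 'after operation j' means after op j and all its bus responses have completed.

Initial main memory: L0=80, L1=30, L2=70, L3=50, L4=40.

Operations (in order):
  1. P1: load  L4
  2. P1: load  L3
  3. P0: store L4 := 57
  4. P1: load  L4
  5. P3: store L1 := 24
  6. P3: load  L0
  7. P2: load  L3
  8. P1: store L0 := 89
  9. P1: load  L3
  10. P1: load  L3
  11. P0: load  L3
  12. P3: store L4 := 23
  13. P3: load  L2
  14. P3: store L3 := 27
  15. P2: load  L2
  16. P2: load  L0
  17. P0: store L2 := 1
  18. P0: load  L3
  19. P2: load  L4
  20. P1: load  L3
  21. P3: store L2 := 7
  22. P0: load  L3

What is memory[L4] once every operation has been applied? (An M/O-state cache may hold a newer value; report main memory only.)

  op1 P1: load  L4 → I/S/I/I on L4; bus BusRd; mem=40
  op2 P1: load  L3 → I/S/I/I on L3; bus BusRd; mem=50
  op3 P0: store L4 := 57 → M/I/I/I on L4; bus BusRdX; mem=40
  op4 P1: load  L4 → S/S/I/I on L4; bus BusRd Flush; mem=57
  op5 P3: store L1 := 24 → I/I/I/M on L1; bus BusRdX; mem=30
  op6 P3: load  L0 → I/I/I/S on L0; bus BusRd; mem=80
  op7 P2: load  L3 → I/S/S/I on L3; bus BusRd; mem=50
  op8 P1: store L0 := 89 → I/M/I/I on L0; bus BusRdX; mem=80
  op9 P1: load  L3 → I/S/S/I on L3; bus (none); mem=50
  op10 P1: load  L3 → I/S/S/I on L3; bus (none); mem=50
  op11 P0: load  L3 → S/S/S/I on L3; bus BusRd; mem=50
  op12 P3: store L4 := 23 → I/I/I/M on L4; bus BusRdX; mem=57
  op13 P3: load  L2 → I/I/I/S on L2; bus BusRd; mem=70
  op14 P3: store L3 := 27 → I/I/I/M on L3; bus BusRdX; mem=50
  op15 P2: load  L2 → I/I/S/S on L2; bus BusRd; mem=70
  op16 P2: load  L0 → I/S/S/I on L0; bus BusRd Flush; mem=89
  op17 P0: store L2 := 1 → M/I/I/I on L2; bus BusRdX; mem=70
  op18 P0: load  L3 → S/I/I/S on L3; bus BusRd Flush; mem=27
  op19 P2: load  L4 → I/I/S/S on L4; bus BusRd Flush; mem=23
  op20 P1: load  L3 → S/S/I/S on L3; bus BusRd; mem=27
  op21 P3: store L2 := 7 → I/I/I/M on L2; bus BusRdX Flush; mem=1
  op22 P0: load  L3 → S/S/I/S on L3; bus (none); mem=27

memory[L4] = 23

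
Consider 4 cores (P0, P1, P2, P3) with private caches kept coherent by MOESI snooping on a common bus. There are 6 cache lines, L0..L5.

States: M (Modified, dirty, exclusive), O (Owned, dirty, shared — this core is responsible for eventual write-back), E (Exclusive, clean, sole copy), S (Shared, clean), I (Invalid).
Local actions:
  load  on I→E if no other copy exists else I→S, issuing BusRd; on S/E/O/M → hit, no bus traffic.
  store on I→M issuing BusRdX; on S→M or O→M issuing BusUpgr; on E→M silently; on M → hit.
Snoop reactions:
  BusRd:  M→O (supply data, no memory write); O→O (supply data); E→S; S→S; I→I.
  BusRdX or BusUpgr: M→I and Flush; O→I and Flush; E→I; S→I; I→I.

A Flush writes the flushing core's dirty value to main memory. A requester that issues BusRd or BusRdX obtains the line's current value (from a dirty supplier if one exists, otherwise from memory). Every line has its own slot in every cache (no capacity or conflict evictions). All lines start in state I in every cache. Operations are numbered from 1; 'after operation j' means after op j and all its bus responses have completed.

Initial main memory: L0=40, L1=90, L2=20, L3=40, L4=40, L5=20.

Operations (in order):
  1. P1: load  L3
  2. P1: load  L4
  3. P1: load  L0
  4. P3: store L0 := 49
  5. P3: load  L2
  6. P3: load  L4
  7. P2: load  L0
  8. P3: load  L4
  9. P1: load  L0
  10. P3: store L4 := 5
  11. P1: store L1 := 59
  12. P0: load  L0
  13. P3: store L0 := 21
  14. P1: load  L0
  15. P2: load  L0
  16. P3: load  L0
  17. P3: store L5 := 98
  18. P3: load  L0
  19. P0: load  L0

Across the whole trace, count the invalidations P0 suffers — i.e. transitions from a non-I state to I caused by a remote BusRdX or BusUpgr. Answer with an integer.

[1] P1: load  L3 | P0:I, P1:E(40), P2:I, P3:I | bus: BusRd
[2] P1: load  L4 | P0:I, P1:E(40), P2:I, P3:I | bus: BusRd
[3] P1: load  L0 | P0:I, P1:E(40), P2:I, P3:I | bus: BusRd
[4] P3: store L0 := 49 | P0:I, P1:I, P2:I, P3:M(49) | bus: BusRdX
[5] P3: load  L2 | P0:I, P1:I, P2:I, P3:E(20) | bus: BusRd
[6] P3: load  L4 | P0:I, P1:S(40), P2:I, P3:S(40) | bus: BusRd
[7] P2: load  L0 | P0:I, P1:I, P2:S(49), P3:O(49) | bus: BusRd
[8] P3: load  L4 | P0:I, P1:S(40), P2:I, P3:S(40) | bus: none
[9] P1: load  L0 | P0:I, P1:S(49), P2:S(49), P3:O(49) | bus: BusRd
[10] P3: store L4 := 5 | P0:I, P1:I, P2:I, P3:M(5) | bus: BusUpgr
[11] P1: store L1 := 59 | P0:I, P1:M(59), P2:I, P3:I | bus: BusRdX
[12] P0: load  L0 | P0:S(49), P1:S(49), P2:S(49), P3:O(49) | bus: BusRd
[13] P3: store L0 := 21 | P0:I, P1:I, P2:I, P3:M(21) | bus: BusUpgr
[14] P1: load  L0 | P0:I, P1:S(21), P2:I, P3:O(21) | bus: BusRd
[15] P2: load  L0 | P0:I, P1:S(21), P2:S(21), P3:O(21) | bus: BusRd
[16] P3: load  L0 | P0:I, P1:S(21), P2:S(21), P3:O(21) | bus: none
[17] P3: store L5 := 98 | P0:I, P1:I, P2:I, P3:M(98) | bus: BusRdX
[18] P3: load  L0 | P0:I, P1:S(21), P2:S(21), P3:O(21) | bus: none
[19] P0: load  L0 | P0:S(21), P1:S(21), P2:S(21), P3:O(21) | bus: BusRd

invalidations = 1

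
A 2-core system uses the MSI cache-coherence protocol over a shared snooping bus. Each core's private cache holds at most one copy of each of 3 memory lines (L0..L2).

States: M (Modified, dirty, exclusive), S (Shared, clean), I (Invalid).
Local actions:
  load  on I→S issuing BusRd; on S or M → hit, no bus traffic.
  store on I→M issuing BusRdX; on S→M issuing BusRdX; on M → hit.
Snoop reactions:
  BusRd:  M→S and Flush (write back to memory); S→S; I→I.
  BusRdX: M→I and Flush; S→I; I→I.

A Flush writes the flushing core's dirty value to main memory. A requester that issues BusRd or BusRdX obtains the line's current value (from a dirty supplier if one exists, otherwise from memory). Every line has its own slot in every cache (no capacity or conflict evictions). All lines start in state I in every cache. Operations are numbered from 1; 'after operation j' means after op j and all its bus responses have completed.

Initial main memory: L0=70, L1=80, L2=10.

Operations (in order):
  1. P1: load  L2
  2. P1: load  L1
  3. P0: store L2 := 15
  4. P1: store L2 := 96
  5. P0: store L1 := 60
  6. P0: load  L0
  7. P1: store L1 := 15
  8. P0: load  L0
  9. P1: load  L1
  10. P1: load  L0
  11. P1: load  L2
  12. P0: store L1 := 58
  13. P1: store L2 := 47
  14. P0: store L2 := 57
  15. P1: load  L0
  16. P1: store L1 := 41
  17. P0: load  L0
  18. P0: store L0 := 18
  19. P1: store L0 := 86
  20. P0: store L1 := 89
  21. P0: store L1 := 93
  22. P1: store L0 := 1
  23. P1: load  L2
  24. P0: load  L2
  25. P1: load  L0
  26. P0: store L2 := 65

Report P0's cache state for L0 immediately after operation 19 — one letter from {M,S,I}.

state = I

[1] P1: load  L2 | P0:I, P1:S(10) | bus: BusRd
[2] P1: load  L1 | P0:I, P1:S(80) | bus: BusRd
[3] P0: store L2 := 15 | P0:M(15), P1:I | bus: BusRdX
[4] P1: store L2 := 96 | P0:I, P1:M(96) | bus: BusRdX,Flush
[5] P0: store L1 := 60 | P0:M(60), P1:I | bus: BusRdX
[6] P0: load  L0 | P0:S(70), P1:I | bus: BusRd
[7] P1: store L1 := 15 | P0:I, P1:M(15) | bus: BusRdX,Flush
[8] P0: load  L0 | P0:S(70), P1:I | bus: none
[9] P1: load  L1 | P0:I, P1:M(15) | bus: none
[10] P1: load  L0 | P0:S(70), P1:S(70) | bus: BusRd
[11] P1: load  L2 | P0:I, P1:M(96) | bus: none
[12] P0: store L1 := 58 | P0:M(58), P1:I | bus: BusRdX,Flush
[13] P1: store L2 := 47 | P0:I, P1:M(47) | bus: none
[14] P0: store L2 := 57 | P0:M(57), P1:I | bus: BusRdX,Flush
[15] P1: load  L0 | P0:S(70), P1:S(70) | bus: none
[16] P1: store L1 := 41 | P0:I, P1:M(41) | bus: BusRdX,Flush
[17] P0: load  L0 | P0:S(70), P1:S(70) | bus: none
[18] P0: store L0 := 18 | P0:M(18), P1:I | bus: BusRdX
[19] P1: store L0 := 86 | P0:I, P1:M(86) | bus: BusRdX,Flush
[20] P0: store L1 := 89 | P0:M(89), P1:I | bus: BusRdX,Flush
[21] P0: store L1 := 93 | P0:M(93), P1:I | bus: none
[22] P1: store L0 := 1 | P0:I, P1:M(1) | bus: none
[23] P1: load  L2 | P0:S(57), P1:S(57) | bus: BusRd,Flush
[24] P0: load  L2 | P0:S(57), P1:S(57) | bus: none
[25] P1: load  L0 | P0:I, P1:M(1) | bus: none
[26] P0: store L2 := 65 | P0:M(65), P1:I | bus: BusRdX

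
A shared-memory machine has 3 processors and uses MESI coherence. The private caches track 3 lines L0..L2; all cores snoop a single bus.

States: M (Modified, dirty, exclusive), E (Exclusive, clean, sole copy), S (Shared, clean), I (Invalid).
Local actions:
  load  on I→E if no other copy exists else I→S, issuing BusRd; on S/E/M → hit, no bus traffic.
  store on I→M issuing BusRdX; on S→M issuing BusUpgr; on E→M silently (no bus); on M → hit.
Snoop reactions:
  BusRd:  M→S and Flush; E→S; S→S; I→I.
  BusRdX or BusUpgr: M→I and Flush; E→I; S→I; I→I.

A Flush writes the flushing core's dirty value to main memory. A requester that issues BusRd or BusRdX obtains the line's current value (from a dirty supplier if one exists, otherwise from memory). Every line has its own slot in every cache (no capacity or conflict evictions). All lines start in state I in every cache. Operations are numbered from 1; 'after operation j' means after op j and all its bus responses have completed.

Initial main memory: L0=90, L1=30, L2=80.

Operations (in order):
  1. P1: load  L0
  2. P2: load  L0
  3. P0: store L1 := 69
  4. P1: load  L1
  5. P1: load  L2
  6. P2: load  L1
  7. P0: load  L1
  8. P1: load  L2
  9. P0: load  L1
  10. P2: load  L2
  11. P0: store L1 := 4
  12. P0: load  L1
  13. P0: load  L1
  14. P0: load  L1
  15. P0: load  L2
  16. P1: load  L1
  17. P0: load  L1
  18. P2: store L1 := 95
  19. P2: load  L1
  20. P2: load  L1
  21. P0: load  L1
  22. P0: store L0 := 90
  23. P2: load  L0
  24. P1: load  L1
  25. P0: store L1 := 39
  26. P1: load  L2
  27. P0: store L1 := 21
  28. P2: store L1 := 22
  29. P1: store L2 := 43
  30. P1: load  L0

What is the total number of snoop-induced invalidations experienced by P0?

[1] P1: load  L0 | P0:I, P1:E(90), P2:I | bus: BusRd
[2] P2: load  L0 | P0:I, P1:S(90), P2:S(90) | bus: BusRd
[3] P0: store L1 := 69 | P0:M(69), P1:I, P2:I | bus: BusRdX
[4] P1: load  L1 | P0:S(69), P1:S(69), P2:I | bus: BusRd,Flush
[5] P1: load  L2 | P0:I, P1:E(80), P2:I | bus: BusRd
[6] P2: load  L1 | P0:S(69), P1:S(69), P2:S(69) | bus: BusRd
[7] P0: load  L1 | P0:S(69), P1:S(69), P2:S(69) | bus: none
[8] P1: load  L2 | P0:I, P1:E(80), P2:I | bus: none
[9] P0: load  L1 | P0:S(69), P1:S(69), P2:S(69) | bus: none
[10] P2: load  L2 | P0:I, P1:S(80), P2:S(80) | bus: BusRd
[11] P0: store L1 := 4 | P0:M(4), P1:I, P2:I | bus: BusUpgr
[12] P0: load  L1 | P0:M(4), P1:I, P2:I | bus: none
[13] P0: load  L1 | P0:M(4), P1:I, P2:I | bus: none
[14] P0: load  L1 | P0:M(4), P1:I, P2:I | bus: none
[15] P0: load  L2 | P0:S(80), P1:S(80), P2:S(80) | bus: BusRd
[16] P1: load  L1 | P0:S(4), P1:S(4), P2:I | bus: BusRd,Flush
[17] P0: load  L1 | P0:S(4), P1:S(4), P2:I | bus: none
[18] P2: store L1 := 95 | P0:I, P1:I, P2:M(95) | bus: BusRdX
[19] P2: load  L1 | P0:I, P1:I, P2:M(95) | bus: none
[20] P2: load  L1 | P0:I, P1:I, P2:M(95) | bus: none
[21] P0: load  L1 | P0:S(95), P1:I, P2:S(95) | bus: BusRd,Flush
[22] P0: store L0 := 90 | P0:M(90), P1:I, P2:I | bus: BusRdX
[23] P2: load  L0 | P0:S(90), P1:I, P2:S(90) | bus: BusRd,Flush
[24] P1: load  L1 | P0:S(95), P1:S(95), P2:S(95) | bus: BusRd
[25] P0: store L1 := 39 | P0:M(39), P1:I, P2:I | bus: BusUpgr
[26] P1: load  L2 | P0:S(80), P1:S(80), P2:S(80) | bus: none
[27] P0: store L1 := 21 | P0:M(21), P1:I, P2:I | bus: none
[28] P2: store L1 := 22 | P0:I, P1:I, P2:M(22) | bus: BusRdX,Flush
[29] P1: store L2 := 43 | P0:I, P1:M(43), P2:I | bus: BusUpgr
[30] P1: load  L0 | P0:S(90), P1:S(90), P2:S(90) | bus: BusRd

invalidations = 3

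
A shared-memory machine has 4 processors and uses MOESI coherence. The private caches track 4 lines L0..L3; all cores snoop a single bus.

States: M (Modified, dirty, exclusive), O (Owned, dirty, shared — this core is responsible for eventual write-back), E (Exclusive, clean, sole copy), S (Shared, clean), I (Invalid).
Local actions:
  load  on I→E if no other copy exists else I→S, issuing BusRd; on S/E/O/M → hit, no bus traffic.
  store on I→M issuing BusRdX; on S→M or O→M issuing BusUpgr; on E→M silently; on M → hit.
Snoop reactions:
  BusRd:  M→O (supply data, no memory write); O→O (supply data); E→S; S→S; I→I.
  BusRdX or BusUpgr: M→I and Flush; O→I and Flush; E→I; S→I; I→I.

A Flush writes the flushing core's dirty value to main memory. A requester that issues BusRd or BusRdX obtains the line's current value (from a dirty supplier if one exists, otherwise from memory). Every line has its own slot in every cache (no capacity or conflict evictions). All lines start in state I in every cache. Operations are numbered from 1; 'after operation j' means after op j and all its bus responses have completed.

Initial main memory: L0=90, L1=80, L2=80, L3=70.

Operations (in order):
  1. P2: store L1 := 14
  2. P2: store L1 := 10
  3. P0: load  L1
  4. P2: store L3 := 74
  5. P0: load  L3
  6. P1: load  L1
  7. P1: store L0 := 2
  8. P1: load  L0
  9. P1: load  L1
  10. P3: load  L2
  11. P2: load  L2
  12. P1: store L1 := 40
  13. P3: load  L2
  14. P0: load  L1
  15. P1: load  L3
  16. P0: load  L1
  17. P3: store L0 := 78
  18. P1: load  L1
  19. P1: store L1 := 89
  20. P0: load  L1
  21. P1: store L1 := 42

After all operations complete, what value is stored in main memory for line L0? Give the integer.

memory[L0] = 2

[1] P2: store L1 := 14 | P0:I, P1:I, P2:M(14), P3:I | bus: BusRdX
[2] P2: store L1 := 10 | P0:I, P1:I, P2:M(10), P3:I | bus: none
[3] P0: load  L1 | P0:S(10), P1:I, P2:O(10), P3:I | bus: BusRd
[4] P2: store L3 := 74 | P0:I, P1:I, P2:M(74), P3:I | bus: BusRdX
[5] P0: load  L3 | P0:S(74), P1:I, P2:O(74), P3:I | bus: BusRd
[6] P1: load  L1 | P0:S(10), P1:S(10), P2:O(10), P3:I | bus: BusRd
[7] P1: store L0 := 2 | P0:I, P1:M(2), P2:I, P3:I | bus: BusRdX
[8] P1: load  L0 | P0:I, P1:M(2), P2:I, P3:I | bus: none
[9] P1: load  L1 | P0:S(10), P1:S(10), P2:O(10), P3:I | bus: none
[10] P3: load  L2 | P0:I, P1:I, P2:I, P3:E(80) | bus: BusRd
[11] P2: load  L2 | P0:I, P1:I, P2:S(80), P3:S(80) | bus: BusRd
[12] P1: store L1 := 40 | P0:I, P1:M(40), P2:I, P3:I | bus: BusUpgr,Flush
[13] P3: load  L2 | P0:I, P1:I, P2:S(80), P3:S(80) | bus: none
[14] P0: load  L1 | P0:S(40), P1:O(40), P2:I, P3:I | bus: BusRd
[15] P1: load  L3 | P0:S(74), P1:S(74), P2:O(74), P3:I | bus: BusRd
[16] P0: load  L1 | P0:S(40), P1:O(40), P2:I, P3:I | bus: none
[17] P3: store L0 := 78 | P0:I, P1:I, P2:I, P3:M(78) | bus: BusRdX,Flush
[18] P1: load  L1 | P0:S(40), P1:O(40), P2:I, P3:I | bus: none
[19] P1: store L1 := 89 | P0:I, P1:M(89), P2:I, P3:I | bus: BusUpgr
[20] P0: load  L1 | P0:S(89), P1:O(89), P2:I, P3:I | bus: BusRd
[21] P1: store L1 := 42 | P0:I, P1:M(42), P2:I, P3:I | bus: BusUpgr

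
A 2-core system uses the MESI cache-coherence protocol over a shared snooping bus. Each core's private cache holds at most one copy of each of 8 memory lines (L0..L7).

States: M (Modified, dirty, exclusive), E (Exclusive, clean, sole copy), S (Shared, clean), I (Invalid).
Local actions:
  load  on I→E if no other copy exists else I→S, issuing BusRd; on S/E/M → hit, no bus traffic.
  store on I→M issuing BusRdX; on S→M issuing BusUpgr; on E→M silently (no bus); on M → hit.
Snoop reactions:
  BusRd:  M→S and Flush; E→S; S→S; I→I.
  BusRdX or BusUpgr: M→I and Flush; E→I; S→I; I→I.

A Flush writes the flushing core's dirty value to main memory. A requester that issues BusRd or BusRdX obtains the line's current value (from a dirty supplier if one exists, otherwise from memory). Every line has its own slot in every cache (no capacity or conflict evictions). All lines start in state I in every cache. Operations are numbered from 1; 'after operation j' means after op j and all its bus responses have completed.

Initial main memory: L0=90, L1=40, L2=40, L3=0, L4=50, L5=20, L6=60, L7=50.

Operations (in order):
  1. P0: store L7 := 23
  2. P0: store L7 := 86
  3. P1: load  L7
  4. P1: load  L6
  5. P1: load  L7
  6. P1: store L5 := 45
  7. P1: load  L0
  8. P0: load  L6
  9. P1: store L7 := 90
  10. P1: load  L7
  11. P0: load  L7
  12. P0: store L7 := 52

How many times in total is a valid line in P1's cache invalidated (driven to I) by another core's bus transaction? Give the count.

[1] P0: store L7 := 23 | P0:M(23), P1:I | bus: BusRdX
[2] P0: store L7 := 86 | P0:M(86), P1:I | bus: none
[3] P1: load  L7 | P0:S(86), P1:S(86) | bus: BusRd,Flush
[4] P1: load  L6 | P0:I, P1:E(60) | bus: BusRd
[5] P1: load  L7 | P0:S(86), P1:S(86) | bus: none
[6] P1: store L5 := 45 | P0:I, P1:M(45) | bus: BusRdX
[7] P1: load  L0 | P0:I, P1:E(90) | bus: BusRd
[8] P0: load  L6 | P0:S(60), P1:S(60) | bus: BusRd
[9] P1: store L7 := 90 | P0:I, P1:M(90) | bus: BusUpgr
[10] P1: load  L7 | P0:I, P1:M(90) | bus: none
[11] P0: load  L7 | P0:S(90), P1:S(90) | bus: BusRd,Flush
[12] P0: store L7 := 52 | P0:M(52), P1:I | bus: BusUpgr

invalidations = 1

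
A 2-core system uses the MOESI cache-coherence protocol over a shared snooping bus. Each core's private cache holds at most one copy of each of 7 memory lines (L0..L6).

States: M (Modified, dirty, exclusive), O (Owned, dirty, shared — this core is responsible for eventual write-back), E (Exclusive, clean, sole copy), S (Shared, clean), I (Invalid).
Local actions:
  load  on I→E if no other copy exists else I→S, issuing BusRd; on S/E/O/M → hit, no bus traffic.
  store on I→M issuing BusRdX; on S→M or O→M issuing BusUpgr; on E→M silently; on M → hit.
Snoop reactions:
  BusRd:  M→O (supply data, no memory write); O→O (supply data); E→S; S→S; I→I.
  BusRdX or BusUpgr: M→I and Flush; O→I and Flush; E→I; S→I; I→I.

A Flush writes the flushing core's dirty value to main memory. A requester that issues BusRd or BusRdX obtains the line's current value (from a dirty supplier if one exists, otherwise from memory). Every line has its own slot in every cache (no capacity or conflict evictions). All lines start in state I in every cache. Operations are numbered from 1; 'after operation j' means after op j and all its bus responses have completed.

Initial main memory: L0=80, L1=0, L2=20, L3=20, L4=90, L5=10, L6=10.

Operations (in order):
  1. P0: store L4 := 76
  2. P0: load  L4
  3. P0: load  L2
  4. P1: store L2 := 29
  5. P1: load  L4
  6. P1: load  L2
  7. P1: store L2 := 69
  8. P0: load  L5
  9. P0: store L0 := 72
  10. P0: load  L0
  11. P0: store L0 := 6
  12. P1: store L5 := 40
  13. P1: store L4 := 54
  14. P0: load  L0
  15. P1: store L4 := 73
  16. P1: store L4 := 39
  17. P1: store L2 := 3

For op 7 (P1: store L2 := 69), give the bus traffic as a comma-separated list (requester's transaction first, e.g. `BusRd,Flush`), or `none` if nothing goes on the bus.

bus = none

  op1 P0: store L4 := 76 → M/I on L4; bus BusRdX; mem=90
  op2 P0: load  L4 → M/I on L4; bus (none); mem=90
  op3 P0: load  L2 → E/I on L2; bus BusRd; mem=20
  op4 P1: store L2 := 29 → I/M on L2; bus BusRdX; mem=20
  op5 P1: load  L4 → O/S on L4; bus BusRd; mem=90
  op6 P1: load  L2 → I/M on L2; bus (none); mem=20
  op7 P1: store L2 := 69 → I/M on L2; bus (none); mem=20
  op8 P0: load  L5 → E/I on L5; bus BusRd; mem=10
  op9 P0: store L0 := 72 → M/I on L0; bus BusRdX; mem=80
  op10 P0: load  L0 → M/I on L0; bus (none); mem=80
  op11 P0: store L0 := 6 → M/I on L0; bus (none); mem=80
  op12 P1: store L5 := 40 → I/M on L5; bus BusRdX; mem=10
  op13 P1: store L4 := 54 → I/M on L4; bus BusUpgr Flush; mem=76
  op14 P0: load  L0 → M/I on L0; bus (none); mem=80
  op15 P1: store L4 := 73 → I/M on L4; bus (none); mem=76
  op16 P1: store L4 := 39 → I/M on L4; bus (none); mem=76
  op17 P1: store L2 := 3 → I/M on L2; bus (none); mem=20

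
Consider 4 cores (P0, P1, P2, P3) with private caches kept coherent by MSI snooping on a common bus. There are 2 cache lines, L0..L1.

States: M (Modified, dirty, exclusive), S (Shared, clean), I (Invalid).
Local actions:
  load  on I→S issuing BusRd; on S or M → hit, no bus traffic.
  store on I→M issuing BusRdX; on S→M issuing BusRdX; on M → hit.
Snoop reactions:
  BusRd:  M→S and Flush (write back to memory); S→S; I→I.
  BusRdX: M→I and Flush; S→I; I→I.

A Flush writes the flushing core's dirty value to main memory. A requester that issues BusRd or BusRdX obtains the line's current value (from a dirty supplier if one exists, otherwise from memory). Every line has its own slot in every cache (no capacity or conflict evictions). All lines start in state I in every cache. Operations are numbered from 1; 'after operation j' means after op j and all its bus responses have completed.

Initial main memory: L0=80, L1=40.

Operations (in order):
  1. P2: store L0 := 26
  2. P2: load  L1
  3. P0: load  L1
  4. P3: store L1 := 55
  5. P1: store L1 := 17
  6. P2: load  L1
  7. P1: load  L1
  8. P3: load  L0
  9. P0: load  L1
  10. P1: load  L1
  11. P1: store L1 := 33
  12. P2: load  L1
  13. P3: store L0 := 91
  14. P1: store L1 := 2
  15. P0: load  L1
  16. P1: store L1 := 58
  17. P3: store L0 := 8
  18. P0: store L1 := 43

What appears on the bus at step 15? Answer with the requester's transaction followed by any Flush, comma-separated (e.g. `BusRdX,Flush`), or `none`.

step 1: P2: store L0 := 26  ⟶  IIMI  (L0)  txn=BusRdX  M[L0]=80
step 2: P2: load  L1  ⟶  IISI  (L1)  txn=BusRd  M[L1]=40
step 3: P0: load  L1  ⟶  SISI  (L1)  txn=BusRd  M[L1]=40
step 4: P3: store L1 := 55  ⟶  IIIM  (L1)  txn=BusRdX  M[L1]=40
step 5: P1: store L1 := 17  ⟶  IMII  (L1)  txn=BusRdX+Flush  M[L1]=55
step 6: P2: load  L1  ⟶  ISSI  (L1)  txn=BusRd+Flush  M[L1]=17
step 7: P1: load  L1  ⟶  ISSI  (L1)  txn=∅  M[L1]=17
step 8: P3: load  L0  ⟶  IISS  (L0)  txn=BusRd+Flush  M[L0]=26
step 9: P0: load  L1  ⟶  SSSI  (L1)  txn=BusRd  M[L1]=17
step 10: P1: load  L1  ⟶  SSSI  (L1)  txn=∅  M[L1]=17
step 11: P1: store L1 := 33  ⟶  IMII  (L1)  txn=BusRdX  M[L1]=17
step 12: P2: load  L1  ⟶  ISSI  (L1)  txn=BusRd+Flush  M[L1]=33
step 13: P3: store L0 := 91  ⟶  IIIM  (L0)  txn=BusRdX  M[L0]=26
step 14: P1: store L1 := 2  ⟶  IMII  (L1)  txn=BusRdX  M[L1]=33
step 15: P0: load  L1  ⟶  SSII  (L1)  txn=BusRd+Flush  M[L1]=2
step 16: P1: store L1 := 58  ⟶  IMII  (L1)  txn=BusRdX  M[L1]=2
step 17: P3: store L0 := 8  ⟶  IIIM  (L0)  txn=∅  M[L0]=26
step 18: P0: store L1 := 43  ⟶  MIII  (L1)  txn=BusRdX+Flush  M[L1]=58

bus = BusRd,Flush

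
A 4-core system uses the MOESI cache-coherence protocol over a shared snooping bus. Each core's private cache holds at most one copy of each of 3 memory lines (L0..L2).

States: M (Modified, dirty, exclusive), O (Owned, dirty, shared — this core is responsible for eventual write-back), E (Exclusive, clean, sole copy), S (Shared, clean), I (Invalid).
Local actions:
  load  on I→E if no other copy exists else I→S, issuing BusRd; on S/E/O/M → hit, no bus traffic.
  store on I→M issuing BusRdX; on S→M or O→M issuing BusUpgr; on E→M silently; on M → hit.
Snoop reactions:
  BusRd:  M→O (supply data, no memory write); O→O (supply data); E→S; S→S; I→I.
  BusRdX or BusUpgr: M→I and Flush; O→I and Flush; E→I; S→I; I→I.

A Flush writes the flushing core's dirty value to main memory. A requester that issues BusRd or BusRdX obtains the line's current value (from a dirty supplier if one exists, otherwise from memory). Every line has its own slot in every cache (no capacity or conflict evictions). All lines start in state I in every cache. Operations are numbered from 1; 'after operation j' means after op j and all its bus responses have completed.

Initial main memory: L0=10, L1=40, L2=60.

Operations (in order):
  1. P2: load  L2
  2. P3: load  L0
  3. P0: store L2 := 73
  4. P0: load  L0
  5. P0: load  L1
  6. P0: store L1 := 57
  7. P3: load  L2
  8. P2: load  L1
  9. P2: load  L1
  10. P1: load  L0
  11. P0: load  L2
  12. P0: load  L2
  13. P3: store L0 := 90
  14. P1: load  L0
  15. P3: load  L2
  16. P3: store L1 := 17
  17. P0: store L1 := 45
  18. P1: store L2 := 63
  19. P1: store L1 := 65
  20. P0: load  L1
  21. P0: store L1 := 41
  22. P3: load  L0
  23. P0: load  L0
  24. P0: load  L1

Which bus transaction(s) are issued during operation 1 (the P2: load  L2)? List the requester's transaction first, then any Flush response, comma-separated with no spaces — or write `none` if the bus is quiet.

1. P2: load  L2  bus=[BusRd]  L2: P0=I P1=I P2=E P3=I  mem[L2]=60
2. P3: load  L0  bus=[BusRd]  L0: P0=I P1=I P2=I P3=E  mem[L0]=10
3. P0: store L2 := 73  bus=[BusRdX]  L2: P0=M P1=I P2=I P3=I  mem[L2]=60
4. P0: load  L0  bus=[BusRd]  L0: P0=S P1=I P2=I P3=S  mem[L0]=10
5. P0: load  L1  bus=[BusRd]  L1: P0=E P1=I P2=I P3=I  mem[L1]=40
6. P0: store L1 := 57  bus=[-]  L1: P0=M P1=I P2=I P3=I  mem[L1]=40
7. P3: load  L2  bus=[BusRd]  L2: P0=O P1=I P2=I P3=S  mem[L2]=60
8. P2: load  L1  bus=[BusRd]  L1: P0=O P1=I P2=S P3=I  mem[L1]=40
9. P2: load  L1  bus=[-]  L1: P0=O P1=I P2=S P3=I  mem[L1]=40
10. P1: load  L0  bus=[BusRd]  L0: P0=S P1=S P2=I P3=S  mem[L0]=10
11. P0: load  L2  bus=[-]  L2: P0=O P1=I P2=I P3=S  mem[L2]=60
12. P0: load  L2  bus=[-]  L2: P0=O P1=I P2=I P3=S  mem[L2]=60
13. P3: store L0 := 90  bus=[BusUpgr]  L0: P0=I P1=I P2=I P3=M  mem[L0]=10
14. P1: load  L0  bus=[BusRd]  L0: P0=I P1=S P2=I P3=O  mem[L0]=10
15. P3: load  L2  bus=[-]  L2: P0=O P1=I P2=I P3=S  mem[L2]=60
16. P3: store L1 := 17  bus=[BusRdX,Flush]  L1: P0=I P1=I P2=I P3=M  mem[L1]=57
17. P0: store L1 := 45  bus=[BusRdX,Flush]  L1: P0=M P1=I P2=I P3=I  mem[L1]=17
18. P1: store L2 := 63  bus=[BusRdX,Flush]  L2: P0=I P1=M P2=I P3=I  mem[L2]=73
19. P1: store L1 := 65  bus=[BusRdX,Flush]  L1: P0=I P1=M P2=I P3=I  mem[L1]=45
20. P0: load  L1  bus=[BusRd]  L1: P0=S P1=O P2=I P3=I  mem[L1]=45
21. P0: store L1 := 41  bus=[BusUpgr,Flush]  L1: P0=M P1=I P2=I P3=I  mem[L1]=65
22. P3: load  L0  bus=[-]  L0: P0=I P1=S P2=I P3=O  mem[L0]=10
23. P0: load  L0  bus=[BusRd]  L0: P0=S P1=S P2=I P3=O  mem[L0]=10
24. P0: load  L1  bus=[-]  L1: P0=M P1=I P2=I P3=I  mem[L1]=65

bus = BusRd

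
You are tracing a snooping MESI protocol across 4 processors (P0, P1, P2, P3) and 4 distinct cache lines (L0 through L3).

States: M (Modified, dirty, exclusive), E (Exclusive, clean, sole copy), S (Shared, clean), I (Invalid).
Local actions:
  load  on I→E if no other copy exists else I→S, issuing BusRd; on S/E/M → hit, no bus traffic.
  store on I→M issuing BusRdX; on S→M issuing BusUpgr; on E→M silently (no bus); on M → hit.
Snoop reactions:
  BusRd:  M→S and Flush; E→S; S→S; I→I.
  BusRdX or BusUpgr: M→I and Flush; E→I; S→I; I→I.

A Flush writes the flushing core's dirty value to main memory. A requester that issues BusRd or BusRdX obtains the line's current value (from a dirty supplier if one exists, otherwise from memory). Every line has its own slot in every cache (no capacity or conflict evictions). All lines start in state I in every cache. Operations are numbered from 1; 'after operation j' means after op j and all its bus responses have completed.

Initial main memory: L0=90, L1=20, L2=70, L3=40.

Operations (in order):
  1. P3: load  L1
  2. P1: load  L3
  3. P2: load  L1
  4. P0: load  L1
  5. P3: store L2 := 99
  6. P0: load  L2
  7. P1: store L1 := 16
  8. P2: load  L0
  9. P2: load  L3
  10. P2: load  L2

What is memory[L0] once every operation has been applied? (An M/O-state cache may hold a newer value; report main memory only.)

memory[L0] = 90

  op1 P3: load  L1 → I/I/I/E on L1; bus BusRd; mem=20
  op2 P1: load  L3 → I/E/I/I on L3; bus BusRd; mem=40
  op3 P2: load  L1 → I/I/S/S on L1; bus BusRd; mem=20
  op4 P0: load  L1 → S/I/S/S on L1; bus BusRd; mem=20
  op5 P3: store L2 := 99 → I/I/I/M on L2; bus BusRdX; mem=70
  op6 P0: load  L2 → S/I/I/S on L2; bus BusRd Flush; mem=99
  op7 P1: store L1 := 16 → I/M/I/I on L1; bus BusRdX; mem=20
  op8 P2: load  L0 → I/I/E/I on L0; bus BusRd; mem=90
  op9 P2: load  L3 → I/S/S/I on L3; bus BusRd; mem=40
  op10 P2: load  L2 → S/I/S/S on L2; bus BusRd; mem=99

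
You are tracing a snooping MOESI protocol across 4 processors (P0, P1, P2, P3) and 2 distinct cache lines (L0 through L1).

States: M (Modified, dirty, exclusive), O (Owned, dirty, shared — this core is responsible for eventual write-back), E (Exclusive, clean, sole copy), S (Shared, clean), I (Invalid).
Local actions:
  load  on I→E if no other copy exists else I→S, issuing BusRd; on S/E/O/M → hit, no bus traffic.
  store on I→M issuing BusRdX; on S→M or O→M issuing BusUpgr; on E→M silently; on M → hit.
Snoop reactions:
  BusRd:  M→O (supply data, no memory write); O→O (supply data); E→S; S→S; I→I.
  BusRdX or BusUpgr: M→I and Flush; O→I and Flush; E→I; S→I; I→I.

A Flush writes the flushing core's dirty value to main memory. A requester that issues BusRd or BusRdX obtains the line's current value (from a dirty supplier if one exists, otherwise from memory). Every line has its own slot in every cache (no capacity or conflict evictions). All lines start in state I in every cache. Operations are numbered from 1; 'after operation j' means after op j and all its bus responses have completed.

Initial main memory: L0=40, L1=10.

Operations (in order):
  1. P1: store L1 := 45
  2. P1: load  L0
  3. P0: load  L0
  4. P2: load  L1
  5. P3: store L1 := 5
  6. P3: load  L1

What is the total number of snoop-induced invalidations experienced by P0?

invalidations = 0

  op1 P1: store L1 := 45 → I/M/I/I on L1; bus BusRdX; mem=10
  op2 P1: load  L0 → I/E/I/I on L0; bus BusRd; mem=40
  op3 P0: load  L0 → S/S/I/I on L0; bus BusRd; mem=40
  op4 P2: load  L1 → I/O/S/I on L1; bus BusRd; mem=10
  op5 P3: store L1 := 5 → I/I/I/M on L1; bus BusRdX Flush; mem=45
  op6 P3: load  L1 → I/I/I/M on L1; bus (none); mem=45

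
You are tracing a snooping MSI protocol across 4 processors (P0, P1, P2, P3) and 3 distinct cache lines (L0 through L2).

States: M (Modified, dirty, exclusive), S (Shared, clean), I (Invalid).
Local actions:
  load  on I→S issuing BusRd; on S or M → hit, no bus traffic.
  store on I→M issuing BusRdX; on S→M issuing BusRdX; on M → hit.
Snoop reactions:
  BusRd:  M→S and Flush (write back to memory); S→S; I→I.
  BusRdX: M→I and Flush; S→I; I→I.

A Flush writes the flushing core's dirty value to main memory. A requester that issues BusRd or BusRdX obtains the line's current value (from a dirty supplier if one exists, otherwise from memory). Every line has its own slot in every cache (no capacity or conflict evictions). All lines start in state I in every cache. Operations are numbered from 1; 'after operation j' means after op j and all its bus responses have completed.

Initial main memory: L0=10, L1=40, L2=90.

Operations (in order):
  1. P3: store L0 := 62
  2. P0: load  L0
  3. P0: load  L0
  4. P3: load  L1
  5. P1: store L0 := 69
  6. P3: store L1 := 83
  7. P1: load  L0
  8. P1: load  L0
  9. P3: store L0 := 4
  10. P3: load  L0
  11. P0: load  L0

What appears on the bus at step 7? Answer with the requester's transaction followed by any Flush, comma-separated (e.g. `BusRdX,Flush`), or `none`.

1. P3: store L0 := 62  bus=[BusRdX]  L0: P0=I P1=I P2=I P3=M  mem[L0]=10
2. P0: load  L0  bus=[BusRd,Flush]  L0: P0=S P1=I P2=I P3=S  mem[L0]=62
3. P0: load  L0  bus=[-]  L0: P0=S P1=I P2=I P3=S  mem[L0]=62
4. P3: load  L1  bus=[BusRd]  L1: P0=I P1=I P2=I P3=S  mem[L1]=40
5. P1: store L0 := 69  bus=[BusRdX]  L0: P0=I P1=M P2=I P3=I  mem[L0]=62
6. P3: store L1 := 83  bus=[BusRdX]  L1: P0=I P1=I P2=I P3=M  mem[L1]=40
7. P1: load  L0  bus=[-]  L0: P0=I P1=M P2=I P3=I  mem[L0]=62
8. P1: load  L0  bus=[-]  L0: P0=I P1=M P2=I P3=I  mem[L0]=62
9. P3: store L0 := 4  bus=[BusRdX,Flush]  L0: P0=I P1=I P2=I P3=M  mem[L0]=69
10. P3: load  L0  bus=[-]  L0: P0=I P1=I P2=I P3=M  mem[L0]=69
11. P0: load  L0  bus=[BusRd,Flush]  L0: P0=S P1=I P2=I P3=S  mem[L0]=4

bus = none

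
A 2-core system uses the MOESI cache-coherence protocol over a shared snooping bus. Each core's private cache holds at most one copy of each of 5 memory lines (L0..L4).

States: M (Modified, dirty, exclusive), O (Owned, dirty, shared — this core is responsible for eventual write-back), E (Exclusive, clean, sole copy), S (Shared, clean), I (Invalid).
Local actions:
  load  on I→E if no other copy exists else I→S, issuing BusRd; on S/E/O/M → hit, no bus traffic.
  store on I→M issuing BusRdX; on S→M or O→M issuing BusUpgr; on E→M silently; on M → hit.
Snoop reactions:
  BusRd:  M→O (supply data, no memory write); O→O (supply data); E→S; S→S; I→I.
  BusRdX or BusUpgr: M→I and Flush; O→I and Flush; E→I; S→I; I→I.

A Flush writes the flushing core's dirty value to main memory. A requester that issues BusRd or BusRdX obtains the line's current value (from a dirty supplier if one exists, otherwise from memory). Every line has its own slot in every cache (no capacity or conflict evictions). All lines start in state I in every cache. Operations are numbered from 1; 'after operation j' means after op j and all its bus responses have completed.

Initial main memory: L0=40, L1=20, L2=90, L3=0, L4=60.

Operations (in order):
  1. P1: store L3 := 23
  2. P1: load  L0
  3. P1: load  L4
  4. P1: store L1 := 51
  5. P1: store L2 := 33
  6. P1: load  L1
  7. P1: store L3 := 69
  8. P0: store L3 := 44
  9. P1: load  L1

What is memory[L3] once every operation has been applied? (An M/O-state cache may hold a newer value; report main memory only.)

memory[L3] = 69

1. P1: store L3 := 23  bus=[BusRdX]  L3: P0=I P1=M  mem[L3]=0
2. P1: load  L0  bus=[BusRd]  L0: P0=I P1=E  mem[L0]=40
3. P1: load  L4  bus=[BusRd]  L4: P0=I P1=E  mem[L4]=60
4. P1: store L1 := 51  bus=[BusRdX]  L1: P0=I P1=M  mem[L1]=20
5. P1: store L2 := 33  bus=[BusRdX]  L2: P0=I P1=M  mem[L2]=90
6. P1: load  L1  bus=[-]  L1: P0=I P1=M  mem[L1]=20
7. P1: store L3 := 69  bus=[-]  L3: P0=I P1=M  mem[L3]=0
8. P0: store L3 := 44  bus=[BusRdX,Flush]  L3: P0=M P1=I  mem[L3]=69
9. P1: load  L1  bus=[-]  L1: P0=I P1=M  mem[L1]=20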